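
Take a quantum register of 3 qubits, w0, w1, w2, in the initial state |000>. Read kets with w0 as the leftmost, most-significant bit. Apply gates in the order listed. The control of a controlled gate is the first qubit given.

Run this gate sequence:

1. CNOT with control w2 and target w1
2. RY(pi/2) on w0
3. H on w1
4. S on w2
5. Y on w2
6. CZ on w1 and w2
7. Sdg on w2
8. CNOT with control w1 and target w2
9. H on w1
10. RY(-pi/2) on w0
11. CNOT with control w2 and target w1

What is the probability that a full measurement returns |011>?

Outcome |011> occurs with probability 1/4.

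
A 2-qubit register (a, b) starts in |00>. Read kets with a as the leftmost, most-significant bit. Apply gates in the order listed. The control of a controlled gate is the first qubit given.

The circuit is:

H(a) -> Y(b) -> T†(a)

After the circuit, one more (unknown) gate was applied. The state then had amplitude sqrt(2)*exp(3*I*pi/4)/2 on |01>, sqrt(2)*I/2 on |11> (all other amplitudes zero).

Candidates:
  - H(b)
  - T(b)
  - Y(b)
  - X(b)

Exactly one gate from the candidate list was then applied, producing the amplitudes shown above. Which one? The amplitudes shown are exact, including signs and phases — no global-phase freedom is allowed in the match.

The applied gate was T(b).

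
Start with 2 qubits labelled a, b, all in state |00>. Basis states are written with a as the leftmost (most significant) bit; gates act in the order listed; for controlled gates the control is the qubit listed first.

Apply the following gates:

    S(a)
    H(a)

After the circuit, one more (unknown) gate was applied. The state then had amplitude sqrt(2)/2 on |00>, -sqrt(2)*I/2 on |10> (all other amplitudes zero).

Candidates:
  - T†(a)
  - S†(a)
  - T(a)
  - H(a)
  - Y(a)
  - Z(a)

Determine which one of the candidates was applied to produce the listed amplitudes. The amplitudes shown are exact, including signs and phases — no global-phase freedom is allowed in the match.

The applied gate was S†(a).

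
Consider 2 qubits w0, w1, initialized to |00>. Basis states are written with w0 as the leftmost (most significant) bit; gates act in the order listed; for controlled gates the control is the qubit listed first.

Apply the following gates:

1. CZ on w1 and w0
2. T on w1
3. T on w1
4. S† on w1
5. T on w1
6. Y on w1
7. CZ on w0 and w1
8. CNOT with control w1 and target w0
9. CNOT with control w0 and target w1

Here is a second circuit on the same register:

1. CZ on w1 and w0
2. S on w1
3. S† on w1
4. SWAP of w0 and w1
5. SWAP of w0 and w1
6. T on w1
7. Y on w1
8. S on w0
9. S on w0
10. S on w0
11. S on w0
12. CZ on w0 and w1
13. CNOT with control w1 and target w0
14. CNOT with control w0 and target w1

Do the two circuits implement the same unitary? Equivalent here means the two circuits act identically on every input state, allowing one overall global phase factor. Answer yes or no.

Yes — the two circuits implement the same unitary up to a global phase.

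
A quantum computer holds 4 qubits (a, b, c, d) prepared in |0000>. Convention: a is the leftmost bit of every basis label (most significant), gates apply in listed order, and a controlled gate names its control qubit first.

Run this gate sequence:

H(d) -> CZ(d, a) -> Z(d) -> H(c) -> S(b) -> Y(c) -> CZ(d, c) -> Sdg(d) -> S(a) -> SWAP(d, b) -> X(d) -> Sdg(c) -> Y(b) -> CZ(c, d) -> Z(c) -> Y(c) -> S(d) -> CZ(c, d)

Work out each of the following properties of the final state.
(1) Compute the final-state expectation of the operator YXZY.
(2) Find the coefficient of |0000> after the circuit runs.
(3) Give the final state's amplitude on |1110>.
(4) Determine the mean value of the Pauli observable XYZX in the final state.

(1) The expectation value of YXZY is 0.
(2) The amplitude on |0000> is 0.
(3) The final state's coefficient on |1110> equals 0.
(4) The expectation value of XYZX is 0.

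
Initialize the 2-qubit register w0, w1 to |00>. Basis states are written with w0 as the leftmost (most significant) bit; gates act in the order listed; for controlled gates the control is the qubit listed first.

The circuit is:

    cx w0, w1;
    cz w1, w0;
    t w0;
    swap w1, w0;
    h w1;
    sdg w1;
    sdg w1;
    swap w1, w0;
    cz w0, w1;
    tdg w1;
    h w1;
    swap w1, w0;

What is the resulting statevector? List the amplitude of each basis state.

The resulting statevector has amplitude 1/2 on |00>, -1/2 on |01>, 1/2 on |10>, -1/2 on |11>.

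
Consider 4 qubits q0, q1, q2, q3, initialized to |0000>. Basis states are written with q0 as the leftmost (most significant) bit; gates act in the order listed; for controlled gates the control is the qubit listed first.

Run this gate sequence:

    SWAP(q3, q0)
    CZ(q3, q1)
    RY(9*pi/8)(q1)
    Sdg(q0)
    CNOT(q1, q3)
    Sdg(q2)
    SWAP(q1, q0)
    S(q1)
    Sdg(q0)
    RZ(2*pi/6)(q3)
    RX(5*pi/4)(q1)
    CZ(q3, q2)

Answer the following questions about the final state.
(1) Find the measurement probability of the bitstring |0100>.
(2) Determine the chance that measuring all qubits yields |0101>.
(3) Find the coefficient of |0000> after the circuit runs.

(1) Outcome |0100> occurs with probability (2 - sqrt(sqrt(2) + 2))*(sqrt(2) + 2)/16.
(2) The probability of measuring |0101> is 0.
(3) |0000> carries amplitude -sqrt(2 - sqrt(2))*exp(5*I*pi/6)*sin(pi/16)/2 in the final state.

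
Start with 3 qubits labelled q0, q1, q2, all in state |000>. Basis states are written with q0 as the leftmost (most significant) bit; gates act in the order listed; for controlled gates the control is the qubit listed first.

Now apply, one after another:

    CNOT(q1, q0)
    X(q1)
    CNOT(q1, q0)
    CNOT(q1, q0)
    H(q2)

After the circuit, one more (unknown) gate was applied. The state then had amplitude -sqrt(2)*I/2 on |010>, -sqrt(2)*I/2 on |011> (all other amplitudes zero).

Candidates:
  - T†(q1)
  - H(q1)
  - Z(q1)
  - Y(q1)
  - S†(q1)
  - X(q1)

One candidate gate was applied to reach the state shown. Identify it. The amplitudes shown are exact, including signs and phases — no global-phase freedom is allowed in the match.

It was S†(q1) that produced the state shown.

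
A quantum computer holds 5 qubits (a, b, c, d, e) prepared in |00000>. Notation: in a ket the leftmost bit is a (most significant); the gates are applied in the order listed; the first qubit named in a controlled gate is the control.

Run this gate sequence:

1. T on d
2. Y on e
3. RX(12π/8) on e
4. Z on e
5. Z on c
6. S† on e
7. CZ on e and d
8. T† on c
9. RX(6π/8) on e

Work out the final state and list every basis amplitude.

The resulting statevector has amplitude sqrt(2)*sqrt(2 - sqrt(2))/4 - sqrt(2)*I*sqrt(sqrt(2) + 2)/4 on |00000>, sqrt(2)*sqrt(2 - sqrt(2))/4 - sqrt(2)*I*sqrt(sqrt(2) + 2)/4 on |00001>, and 0 on every other basis state.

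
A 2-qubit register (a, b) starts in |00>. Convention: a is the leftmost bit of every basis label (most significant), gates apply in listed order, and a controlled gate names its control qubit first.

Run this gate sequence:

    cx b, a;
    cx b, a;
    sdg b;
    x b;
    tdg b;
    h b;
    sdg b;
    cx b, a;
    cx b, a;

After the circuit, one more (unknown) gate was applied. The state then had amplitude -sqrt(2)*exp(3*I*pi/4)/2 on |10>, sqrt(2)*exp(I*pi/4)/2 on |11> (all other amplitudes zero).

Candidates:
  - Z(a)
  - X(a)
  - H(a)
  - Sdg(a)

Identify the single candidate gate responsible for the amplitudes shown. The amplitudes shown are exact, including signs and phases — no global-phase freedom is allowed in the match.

It was X(a) that produced the state shown.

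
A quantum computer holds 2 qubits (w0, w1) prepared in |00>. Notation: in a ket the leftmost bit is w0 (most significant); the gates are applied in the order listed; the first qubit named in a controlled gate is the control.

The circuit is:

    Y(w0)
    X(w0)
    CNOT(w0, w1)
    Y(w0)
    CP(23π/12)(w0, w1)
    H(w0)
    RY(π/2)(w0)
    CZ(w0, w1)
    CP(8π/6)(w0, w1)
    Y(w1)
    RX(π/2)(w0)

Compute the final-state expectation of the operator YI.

The observable YI averages to -1.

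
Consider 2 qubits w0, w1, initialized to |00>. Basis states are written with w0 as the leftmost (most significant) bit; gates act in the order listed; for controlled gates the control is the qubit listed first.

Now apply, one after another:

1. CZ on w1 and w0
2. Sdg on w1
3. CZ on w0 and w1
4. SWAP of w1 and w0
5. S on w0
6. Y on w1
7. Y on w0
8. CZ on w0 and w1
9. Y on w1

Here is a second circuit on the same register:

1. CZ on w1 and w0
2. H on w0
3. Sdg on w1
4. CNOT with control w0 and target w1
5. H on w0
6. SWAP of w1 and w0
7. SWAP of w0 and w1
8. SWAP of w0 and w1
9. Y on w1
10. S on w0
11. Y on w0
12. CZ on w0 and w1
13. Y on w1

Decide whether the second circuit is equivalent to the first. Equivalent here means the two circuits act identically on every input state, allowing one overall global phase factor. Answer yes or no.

No, they are not equivalent — no single phase factor reconciles the two unitaries.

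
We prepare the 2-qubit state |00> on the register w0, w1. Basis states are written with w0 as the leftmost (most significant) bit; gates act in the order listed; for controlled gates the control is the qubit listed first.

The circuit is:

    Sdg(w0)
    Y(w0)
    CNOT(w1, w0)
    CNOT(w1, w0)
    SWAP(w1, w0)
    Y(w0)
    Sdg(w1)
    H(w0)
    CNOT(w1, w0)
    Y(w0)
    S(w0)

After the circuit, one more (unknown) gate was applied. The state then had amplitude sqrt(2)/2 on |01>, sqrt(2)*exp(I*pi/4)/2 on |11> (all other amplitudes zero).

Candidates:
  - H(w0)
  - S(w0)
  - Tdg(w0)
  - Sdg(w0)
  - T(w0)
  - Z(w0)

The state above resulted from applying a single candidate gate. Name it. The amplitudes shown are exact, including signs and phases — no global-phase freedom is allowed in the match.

The unique candidate consistent with the amplitudes is Tdg(w0).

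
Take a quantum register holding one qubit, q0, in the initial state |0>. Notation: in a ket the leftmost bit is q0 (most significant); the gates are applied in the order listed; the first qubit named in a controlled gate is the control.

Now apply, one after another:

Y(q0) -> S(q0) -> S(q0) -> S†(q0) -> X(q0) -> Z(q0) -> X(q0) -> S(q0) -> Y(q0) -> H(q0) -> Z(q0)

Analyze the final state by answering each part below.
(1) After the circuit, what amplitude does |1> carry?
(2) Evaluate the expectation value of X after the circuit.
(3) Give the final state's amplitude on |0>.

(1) The amplitude on |1> is sqrt(2)/2. Key observation: the block from step 3 through step 4 cancels to the identity and can be dropped.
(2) In the final state, X has expectation -1.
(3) The final state's coefficient on |0> equals -sqrt(2)/2.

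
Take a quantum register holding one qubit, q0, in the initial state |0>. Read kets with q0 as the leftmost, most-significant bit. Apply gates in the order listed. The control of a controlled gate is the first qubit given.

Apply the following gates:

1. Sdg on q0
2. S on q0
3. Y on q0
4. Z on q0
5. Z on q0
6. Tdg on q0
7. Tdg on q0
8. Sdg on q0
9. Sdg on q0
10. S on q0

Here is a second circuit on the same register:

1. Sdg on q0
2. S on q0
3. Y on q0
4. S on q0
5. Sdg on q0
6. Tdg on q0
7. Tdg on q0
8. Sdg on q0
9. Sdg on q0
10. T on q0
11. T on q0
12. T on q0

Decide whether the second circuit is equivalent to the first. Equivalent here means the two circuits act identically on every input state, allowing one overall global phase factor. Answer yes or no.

No: there is an input state on which the two circuits produce genuinely different outputs (not merely differing by a phase).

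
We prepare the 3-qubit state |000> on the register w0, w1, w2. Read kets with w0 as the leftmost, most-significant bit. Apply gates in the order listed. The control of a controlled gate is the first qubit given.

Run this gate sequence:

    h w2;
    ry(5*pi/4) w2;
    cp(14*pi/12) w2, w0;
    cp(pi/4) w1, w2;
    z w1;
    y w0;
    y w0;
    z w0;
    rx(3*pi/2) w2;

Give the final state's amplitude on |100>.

The amplitude on |100> is 0.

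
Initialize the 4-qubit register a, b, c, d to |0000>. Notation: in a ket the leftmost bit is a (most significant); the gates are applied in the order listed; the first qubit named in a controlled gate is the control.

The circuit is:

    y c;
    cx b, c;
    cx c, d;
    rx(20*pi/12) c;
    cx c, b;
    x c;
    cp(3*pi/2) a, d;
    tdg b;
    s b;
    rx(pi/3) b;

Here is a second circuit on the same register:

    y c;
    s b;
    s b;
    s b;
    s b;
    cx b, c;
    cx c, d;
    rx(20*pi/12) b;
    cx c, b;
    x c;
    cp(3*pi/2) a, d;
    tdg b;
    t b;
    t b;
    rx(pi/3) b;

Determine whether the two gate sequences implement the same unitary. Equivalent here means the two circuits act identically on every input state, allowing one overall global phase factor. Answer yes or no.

No — the two circuits implement different unitaries, even allowing a global phase.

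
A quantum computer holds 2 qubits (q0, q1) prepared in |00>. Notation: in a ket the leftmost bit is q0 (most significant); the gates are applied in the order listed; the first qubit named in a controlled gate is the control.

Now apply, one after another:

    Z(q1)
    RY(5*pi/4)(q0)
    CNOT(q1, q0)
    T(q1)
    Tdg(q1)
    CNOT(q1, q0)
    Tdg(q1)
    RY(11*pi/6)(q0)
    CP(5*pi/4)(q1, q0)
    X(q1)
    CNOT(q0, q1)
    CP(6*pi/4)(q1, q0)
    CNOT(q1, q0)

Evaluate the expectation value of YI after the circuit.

In the final state, YI has expectation 0. Key observation: the block from step 3 through step 6 cancels to the identity and can be dropped.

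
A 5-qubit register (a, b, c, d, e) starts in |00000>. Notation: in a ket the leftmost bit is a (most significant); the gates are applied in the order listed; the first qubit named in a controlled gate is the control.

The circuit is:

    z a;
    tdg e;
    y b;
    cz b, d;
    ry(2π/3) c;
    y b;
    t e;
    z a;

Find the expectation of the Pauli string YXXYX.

The expectation value of YXXYX is 0.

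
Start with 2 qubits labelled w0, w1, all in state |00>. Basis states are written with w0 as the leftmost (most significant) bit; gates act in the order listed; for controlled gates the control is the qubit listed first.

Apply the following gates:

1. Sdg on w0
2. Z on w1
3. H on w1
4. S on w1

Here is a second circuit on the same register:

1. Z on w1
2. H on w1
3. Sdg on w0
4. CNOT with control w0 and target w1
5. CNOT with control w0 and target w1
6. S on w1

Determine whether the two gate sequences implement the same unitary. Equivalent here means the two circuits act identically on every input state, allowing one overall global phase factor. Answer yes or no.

Yes, they are equivalent — the unitaries differ by at most a global phase.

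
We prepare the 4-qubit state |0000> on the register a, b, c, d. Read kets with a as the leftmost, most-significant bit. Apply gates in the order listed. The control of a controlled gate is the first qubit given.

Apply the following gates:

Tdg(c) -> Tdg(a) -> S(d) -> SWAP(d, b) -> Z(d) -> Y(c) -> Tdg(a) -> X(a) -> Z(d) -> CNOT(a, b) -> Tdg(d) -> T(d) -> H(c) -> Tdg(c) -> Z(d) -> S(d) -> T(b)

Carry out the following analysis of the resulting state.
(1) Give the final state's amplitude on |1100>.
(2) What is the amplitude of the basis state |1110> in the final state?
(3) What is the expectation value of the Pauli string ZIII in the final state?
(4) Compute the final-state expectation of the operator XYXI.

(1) |1100> carries amplitude sqrt(2)*exp(3*I*pi/4)/2 in the final state.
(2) |1110> carries amplitude -sqrt(2)*I/2 in the final state.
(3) The expectation value of ZIII is -1.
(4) The expectation value of XYXI is 0.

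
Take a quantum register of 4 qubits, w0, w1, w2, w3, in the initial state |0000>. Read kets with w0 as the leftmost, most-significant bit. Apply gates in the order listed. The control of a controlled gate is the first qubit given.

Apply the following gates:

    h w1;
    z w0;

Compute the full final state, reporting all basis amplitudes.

The final amplitudes are sqrt(2)/2 on |0000>, sqrt(2)/2 on |0100>, and 0 on every other basis state.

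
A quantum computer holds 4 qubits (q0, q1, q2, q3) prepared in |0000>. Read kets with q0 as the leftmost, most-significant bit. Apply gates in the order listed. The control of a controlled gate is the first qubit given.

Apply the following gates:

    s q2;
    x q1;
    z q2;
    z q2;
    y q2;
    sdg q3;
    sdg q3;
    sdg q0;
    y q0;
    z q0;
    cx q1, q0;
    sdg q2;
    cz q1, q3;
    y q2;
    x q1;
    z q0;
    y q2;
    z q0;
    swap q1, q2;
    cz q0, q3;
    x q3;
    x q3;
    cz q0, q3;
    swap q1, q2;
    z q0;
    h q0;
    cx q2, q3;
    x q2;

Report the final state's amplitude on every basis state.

After the circuit, the state carries amplitude -sqrt(2)*I/2 on |0001>, -sqrt(2)*I/2 on |1001>, and 0 on every other basis state.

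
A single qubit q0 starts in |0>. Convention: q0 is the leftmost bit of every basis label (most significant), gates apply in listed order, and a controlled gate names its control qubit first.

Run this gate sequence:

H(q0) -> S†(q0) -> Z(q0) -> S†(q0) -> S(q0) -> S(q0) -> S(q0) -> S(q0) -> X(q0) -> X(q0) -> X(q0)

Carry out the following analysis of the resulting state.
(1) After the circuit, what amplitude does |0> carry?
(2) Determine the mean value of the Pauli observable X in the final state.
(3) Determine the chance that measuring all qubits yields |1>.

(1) The final state's coefficient on |0> equals sqrt(2)/2. Key observation: gates 5-8 undo each other exactly, leaving only the rest of the circuit to track.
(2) In the final state, X has expectation 1.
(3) The probability of measuring |1> is 1/2.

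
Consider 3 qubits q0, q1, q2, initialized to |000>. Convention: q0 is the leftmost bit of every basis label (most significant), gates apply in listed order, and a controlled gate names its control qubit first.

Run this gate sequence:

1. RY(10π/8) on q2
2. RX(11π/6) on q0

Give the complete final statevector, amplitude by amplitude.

The final amplitudes are sqrt(2 - sqrt(2))*(sqrt(2) + sqrt(6))/8 on |000>, sqrt(sqrt(2) + 2)*(-sqrt(6) - sqrt(2))/8 on |001>, 0 on |010>, 0 on |011>, -sqrt(2)*I*sqrt(2 - sqrt(2))/8 + sqrt(6)*I*sqrt(2 - sqrt(2))/8 on |100>, -sqrt(6)*I*sqrt(sqrt(2) + 2)/8 + sqrt(2)*I*sqrt(sqrt(2) + 2)/8 on |101>, 0 on |110>, 0 on |111>.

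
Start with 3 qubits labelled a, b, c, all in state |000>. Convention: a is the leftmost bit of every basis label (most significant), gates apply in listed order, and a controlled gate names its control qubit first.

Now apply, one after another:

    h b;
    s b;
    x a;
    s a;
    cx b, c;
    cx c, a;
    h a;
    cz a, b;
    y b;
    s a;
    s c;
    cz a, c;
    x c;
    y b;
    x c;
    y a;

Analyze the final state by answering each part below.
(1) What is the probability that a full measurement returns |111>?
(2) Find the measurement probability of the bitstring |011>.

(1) A full measurement returns |111> with probability 1/4.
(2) Outcome |011> occurs with probability 1/4.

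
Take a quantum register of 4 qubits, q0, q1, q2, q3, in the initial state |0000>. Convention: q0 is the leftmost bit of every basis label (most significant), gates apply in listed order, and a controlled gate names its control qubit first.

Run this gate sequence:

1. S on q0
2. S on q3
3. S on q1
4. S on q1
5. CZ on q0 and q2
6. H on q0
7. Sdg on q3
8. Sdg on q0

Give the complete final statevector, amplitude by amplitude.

After the circuit, the state carries amplitude sqrt(2)/2 on |0000>, -sqrt(2)*I/2 on |1000>, and 0 on every other basis state.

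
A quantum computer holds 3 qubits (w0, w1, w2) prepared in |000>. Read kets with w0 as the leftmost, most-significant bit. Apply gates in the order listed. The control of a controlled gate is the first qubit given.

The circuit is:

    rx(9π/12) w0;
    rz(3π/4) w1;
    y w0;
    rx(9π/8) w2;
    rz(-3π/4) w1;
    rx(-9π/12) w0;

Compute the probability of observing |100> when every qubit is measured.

Outcome |100> occurs with probability 1/4 - sqrt(sqrt(2) + 2)/8.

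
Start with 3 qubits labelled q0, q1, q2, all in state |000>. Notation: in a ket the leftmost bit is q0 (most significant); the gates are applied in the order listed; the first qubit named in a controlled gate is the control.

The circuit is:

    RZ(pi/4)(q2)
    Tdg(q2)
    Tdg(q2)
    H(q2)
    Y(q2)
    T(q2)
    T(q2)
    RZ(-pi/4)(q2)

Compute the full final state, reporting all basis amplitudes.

The resulting statevector has amplitude -sqrt(2)*I/2 on |000>, sqrt(2)*exp(3*I*pi/4)/2 on |001>, and 0 on every other basis state.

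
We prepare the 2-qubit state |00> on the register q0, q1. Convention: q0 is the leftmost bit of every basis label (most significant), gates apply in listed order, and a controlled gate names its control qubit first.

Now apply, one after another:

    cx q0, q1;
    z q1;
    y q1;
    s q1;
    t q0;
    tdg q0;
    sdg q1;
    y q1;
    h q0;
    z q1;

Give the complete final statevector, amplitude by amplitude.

After the circuit, the state carries amplitude sqrt(2)/2 on |00>, 0 on |01>, sqrt(2)/2 on |10>, 0 on |11>. Key observation: steps 3-8 multiply out to the identity, so the circuit reduces to the remaining gates.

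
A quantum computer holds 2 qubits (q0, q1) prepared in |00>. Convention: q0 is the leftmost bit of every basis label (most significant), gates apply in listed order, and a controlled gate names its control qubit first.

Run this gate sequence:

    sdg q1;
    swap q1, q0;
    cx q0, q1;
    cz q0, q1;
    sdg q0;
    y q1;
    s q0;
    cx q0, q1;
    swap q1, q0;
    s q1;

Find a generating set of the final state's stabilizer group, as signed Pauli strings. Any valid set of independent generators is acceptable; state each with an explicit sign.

One valid set of independent stabilizer generators is -ZI, +IZ (any independent generating set of the same group is equally correct).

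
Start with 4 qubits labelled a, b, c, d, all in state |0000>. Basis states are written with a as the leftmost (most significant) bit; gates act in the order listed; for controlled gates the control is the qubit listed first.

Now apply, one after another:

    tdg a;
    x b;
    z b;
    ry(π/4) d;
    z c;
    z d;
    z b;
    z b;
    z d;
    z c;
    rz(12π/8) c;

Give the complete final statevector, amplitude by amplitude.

The resulting statevector has amplitude sqrt(sqrt(2) + 2)*exp(I*pi/4)/2 on |0100>, sqrt(2 - sqrt(2))*exp(I*pi/4)/2 on |0101>, and 0 on every other basis state. Key observation: the block from step 5 through step 10 cancels to the identity and can be dropped.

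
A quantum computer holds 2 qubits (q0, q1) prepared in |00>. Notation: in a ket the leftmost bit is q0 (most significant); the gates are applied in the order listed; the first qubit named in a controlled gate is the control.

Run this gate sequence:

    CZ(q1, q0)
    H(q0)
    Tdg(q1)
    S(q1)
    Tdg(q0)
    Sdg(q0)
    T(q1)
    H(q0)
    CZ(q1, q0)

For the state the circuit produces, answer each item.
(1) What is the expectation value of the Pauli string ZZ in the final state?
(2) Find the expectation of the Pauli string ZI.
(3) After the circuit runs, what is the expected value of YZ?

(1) The observable ZZ averages to -sqrt(2)/2.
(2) The observable ZI averages to -sqrt(2)/2.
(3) In the final state, YZ has expectation sqrt(2)/2.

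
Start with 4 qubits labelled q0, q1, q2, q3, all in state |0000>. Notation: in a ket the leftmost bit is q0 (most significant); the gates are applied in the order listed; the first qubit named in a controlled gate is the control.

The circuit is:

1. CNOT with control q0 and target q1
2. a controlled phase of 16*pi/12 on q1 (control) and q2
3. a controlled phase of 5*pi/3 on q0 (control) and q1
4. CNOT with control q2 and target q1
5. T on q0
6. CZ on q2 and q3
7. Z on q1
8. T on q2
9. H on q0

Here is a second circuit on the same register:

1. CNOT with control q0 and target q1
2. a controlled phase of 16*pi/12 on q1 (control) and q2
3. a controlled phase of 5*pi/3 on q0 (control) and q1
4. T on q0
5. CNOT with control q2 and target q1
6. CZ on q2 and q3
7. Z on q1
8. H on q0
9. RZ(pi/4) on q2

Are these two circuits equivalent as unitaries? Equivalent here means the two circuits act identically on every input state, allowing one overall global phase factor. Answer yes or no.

Yes: on every input state the two circuits agree up to one overall phase factor.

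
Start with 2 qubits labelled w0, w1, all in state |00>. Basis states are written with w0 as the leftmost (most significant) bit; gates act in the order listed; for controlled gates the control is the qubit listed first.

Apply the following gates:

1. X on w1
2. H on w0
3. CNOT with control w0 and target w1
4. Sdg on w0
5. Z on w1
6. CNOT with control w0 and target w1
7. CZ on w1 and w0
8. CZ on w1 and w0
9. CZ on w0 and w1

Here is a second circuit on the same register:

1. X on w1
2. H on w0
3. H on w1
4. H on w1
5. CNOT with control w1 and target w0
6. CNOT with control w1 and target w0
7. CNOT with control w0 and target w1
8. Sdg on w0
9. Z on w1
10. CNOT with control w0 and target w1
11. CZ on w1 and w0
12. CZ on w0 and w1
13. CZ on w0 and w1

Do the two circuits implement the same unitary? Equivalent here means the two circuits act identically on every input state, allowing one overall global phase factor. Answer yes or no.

Yes, they are equivalent — the unitaries differ by at most a global phase.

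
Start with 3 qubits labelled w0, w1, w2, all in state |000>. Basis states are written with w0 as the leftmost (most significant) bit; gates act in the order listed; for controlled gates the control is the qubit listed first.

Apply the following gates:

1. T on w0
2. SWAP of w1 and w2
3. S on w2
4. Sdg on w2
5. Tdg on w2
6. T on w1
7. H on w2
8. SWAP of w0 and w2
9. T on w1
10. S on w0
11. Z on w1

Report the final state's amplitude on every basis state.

The final amplitudes are sqrt(2)/2 on |000>, sqrt(2)*I/2 on |100>, and 0 on every other basis state.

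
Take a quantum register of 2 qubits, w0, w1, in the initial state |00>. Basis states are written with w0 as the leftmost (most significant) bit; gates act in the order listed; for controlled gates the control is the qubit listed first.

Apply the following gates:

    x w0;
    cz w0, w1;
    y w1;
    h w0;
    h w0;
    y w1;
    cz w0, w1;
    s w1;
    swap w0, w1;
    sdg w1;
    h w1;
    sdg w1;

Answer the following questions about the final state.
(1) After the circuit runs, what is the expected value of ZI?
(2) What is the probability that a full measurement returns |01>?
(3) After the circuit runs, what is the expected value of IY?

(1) In the final state, ZI has expectation 1. Key observation: the block from step 2 through step 7 cancels to the identity and can be dropped.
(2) A full measurement returns |01> with probability 1/2.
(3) In the final state, IY has expectation 1.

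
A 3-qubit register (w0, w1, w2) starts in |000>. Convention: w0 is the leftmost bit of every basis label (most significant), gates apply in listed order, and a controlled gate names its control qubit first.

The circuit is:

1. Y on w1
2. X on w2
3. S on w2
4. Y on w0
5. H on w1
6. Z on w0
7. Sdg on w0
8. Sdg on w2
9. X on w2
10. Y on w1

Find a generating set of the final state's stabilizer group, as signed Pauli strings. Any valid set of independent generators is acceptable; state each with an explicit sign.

The stabilizer group can be generated by +IXI, -ZII, +IIZ, among other valid generating sets.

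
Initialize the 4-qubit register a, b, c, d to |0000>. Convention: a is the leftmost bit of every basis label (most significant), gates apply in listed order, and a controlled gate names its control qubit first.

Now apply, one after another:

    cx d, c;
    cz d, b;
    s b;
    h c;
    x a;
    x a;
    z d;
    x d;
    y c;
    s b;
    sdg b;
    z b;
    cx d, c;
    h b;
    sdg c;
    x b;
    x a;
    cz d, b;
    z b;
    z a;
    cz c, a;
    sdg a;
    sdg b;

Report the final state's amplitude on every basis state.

After the circuit, the state carries amplitude -1/2 on |1001>, I/2 on |1011>, I/2 on |1101>, 1/2 on |1111>, and 0 on every other basis state.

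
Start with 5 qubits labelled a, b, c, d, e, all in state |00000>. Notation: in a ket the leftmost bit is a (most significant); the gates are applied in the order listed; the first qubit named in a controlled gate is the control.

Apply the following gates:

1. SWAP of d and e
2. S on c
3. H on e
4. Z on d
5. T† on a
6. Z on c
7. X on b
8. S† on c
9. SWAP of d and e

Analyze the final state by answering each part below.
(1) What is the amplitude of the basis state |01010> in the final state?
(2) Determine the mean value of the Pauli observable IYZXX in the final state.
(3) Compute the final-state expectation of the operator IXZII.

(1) The final state's coefficient on |01010> equals sqrt(2)/2.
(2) The expectation value of IYZXX is 0.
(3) The expectation value of IXZII is 0.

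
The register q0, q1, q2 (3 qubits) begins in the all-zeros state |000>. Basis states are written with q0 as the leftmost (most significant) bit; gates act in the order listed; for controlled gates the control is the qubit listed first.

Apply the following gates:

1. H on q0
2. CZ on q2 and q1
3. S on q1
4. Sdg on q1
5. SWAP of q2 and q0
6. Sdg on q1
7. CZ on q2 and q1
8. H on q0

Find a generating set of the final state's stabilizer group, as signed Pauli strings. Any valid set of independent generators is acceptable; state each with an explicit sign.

The stabilizer group can be generated by +XII, +IIX, +IZI, among other valid generating sets.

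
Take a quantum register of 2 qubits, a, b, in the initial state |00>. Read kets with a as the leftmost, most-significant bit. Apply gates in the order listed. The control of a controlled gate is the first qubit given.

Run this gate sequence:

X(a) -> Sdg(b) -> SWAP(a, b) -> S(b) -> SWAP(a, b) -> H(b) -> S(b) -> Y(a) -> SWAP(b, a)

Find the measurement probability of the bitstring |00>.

Outcome |00> occurs with probability 1/2.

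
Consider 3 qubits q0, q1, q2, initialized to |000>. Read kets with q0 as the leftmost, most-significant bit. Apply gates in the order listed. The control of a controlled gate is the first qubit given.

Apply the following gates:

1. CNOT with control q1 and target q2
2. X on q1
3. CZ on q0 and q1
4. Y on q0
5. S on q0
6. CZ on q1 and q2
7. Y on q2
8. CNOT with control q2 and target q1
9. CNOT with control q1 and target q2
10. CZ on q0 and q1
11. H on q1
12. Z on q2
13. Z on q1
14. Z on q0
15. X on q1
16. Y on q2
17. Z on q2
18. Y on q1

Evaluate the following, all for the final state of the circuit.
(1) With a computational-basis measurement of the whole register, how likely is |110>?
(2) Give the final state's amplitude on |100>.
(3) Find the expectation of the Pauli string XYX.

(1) The probability of measuring |110> is 1/2.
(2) The amplitude on |100> is sqrt(2)*I/2.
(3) The expectation value of XYX is 0.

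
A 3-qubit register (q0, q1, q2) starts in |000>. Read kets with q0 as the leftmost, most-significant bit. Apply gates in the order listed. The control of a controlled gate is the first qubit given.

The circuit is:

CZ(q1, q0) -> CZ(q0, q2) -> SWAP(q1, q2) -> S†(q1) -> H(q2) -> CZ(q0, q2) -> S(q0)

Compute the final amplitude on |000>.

|000> carries amplitude sqrt(2)/2 in the final state.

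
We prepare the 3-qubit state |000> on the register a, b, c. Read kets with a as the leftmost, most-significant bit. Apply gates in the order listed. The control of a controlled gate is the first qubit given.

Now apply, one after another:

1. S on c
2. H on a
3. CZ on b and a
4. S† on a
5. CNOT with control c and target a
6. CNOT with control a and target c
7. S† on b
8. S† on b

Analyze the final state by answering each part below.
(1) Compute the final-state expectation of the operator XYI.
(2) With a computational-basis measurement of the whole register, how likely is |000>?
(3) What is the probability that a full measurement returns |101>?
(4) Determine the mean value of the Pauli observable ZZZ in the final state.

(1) The observable XYI averages to 0.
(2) A full measurement returns |000> with probability 1/2.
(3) A full measurement returns |101> with probability 1/2.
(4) In the final state, ZZZ has expectation 1.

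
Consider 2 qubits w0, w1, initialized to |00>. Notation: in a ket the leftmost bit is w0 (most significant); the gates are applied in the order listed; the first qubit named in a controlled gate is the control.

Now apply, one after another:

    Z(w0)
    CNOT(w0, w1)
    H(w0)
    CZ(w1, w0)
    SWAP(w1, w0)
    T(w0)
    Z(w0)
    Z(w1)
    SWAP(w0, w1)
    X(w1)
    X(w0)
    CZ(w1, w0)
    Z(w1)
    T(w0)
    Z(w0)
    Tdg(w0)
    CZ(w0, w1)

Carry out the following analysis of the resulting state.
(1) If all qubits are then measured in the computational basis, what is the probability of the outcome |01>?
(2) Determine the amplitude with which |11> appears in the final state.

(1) The probability of measuring |01> is 1/2.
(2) The amplitude on |11> is sqrt(2)/2.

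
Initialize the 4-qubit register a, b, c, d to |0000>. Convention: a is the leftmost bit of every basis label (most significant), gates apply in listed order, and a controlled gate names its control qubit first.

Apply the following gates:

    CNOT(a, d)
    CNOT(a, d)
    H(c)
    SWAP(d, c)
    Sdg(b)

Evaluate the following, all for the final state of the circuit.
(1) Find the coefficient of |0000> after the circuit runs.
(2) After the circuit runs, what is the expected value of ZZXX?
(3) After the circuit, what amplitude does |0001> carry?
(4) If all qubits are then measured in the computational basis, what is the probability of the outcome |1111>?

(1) The amplitude on |0000> is sqrt(2)/2. Key observation: the block from step 1 through step 2 cancels to the identity and can be dropped.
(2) In the final state, ZZXX has expectation 0.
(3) The amplitude on |0001> is sqrt(2)/2.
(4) A full measurement returns |1111> with probability 0.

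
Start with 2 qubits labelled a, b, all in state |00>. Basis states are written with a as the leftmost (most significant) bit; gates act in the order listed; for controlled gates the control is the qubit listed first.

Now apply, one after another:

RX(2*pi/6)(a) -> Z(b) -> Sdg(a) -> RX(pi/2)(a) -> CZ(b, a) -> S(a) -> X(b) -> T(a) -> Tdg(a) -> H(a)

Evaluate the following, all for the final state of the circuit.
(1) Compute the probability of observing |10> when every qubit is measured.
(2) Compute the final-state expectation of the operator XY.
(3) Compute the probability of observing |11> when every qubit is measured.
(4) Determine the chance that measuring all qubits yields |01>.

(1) A full measurement returns |10> with probability 0.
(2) The expectation value of XY is 0.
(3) The probability of measuring |11> is 1/4.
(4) Outcome |01> occurs with probability 3/4.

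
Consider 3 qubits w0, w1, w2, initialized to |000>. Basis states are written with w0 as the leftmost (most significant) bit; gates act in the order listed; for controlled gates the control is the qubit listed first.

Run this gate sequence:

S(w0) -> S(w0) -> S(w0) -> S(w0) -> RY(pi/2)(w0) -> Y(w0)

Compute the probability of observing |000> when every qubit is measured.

Outcome |000> occurs with probability 1/2.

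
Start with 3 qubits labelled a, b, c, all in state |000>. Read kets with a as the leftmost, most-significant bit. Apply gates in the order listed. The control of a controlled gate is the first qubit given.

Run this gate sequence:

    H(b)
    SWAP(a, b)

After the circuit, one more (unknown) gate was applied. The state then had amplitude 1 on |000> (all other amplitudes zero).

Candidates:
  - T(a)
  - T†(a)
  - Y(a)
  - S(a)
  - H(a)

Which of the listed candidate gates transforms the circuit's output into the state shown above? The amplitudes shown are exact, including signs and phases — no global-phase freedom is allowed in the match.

The unique candidate consistent with the amplitudes is H(a).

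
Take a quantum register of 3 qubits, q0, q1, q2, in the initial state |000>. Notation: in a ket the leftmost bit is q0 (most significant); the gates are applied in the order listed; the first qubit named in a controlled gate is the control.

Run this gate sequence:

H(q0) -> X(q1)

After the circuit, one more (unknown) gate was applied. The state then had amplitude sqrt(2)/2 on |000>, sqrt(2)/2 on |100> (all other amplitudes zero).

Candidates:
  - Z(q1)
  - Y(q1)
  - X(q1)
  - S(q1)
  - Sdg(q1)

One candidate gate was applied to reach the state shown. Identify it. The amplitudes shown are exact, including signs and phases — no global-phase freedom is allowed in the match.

It was X(q1) that produced the state shown.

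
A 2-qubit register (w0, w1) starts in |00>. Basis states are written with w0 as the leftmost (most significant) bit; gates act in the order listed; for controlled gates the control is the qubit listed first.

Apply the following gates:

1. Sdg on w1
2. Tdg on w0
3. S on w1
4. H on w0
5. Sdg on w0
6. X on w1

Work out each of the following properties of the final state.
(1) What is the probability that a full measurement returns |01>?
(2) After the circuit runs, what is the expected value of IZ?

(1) Outcome |01> occurs with probability 1/2.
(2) In the final state, IZ has expectation -1.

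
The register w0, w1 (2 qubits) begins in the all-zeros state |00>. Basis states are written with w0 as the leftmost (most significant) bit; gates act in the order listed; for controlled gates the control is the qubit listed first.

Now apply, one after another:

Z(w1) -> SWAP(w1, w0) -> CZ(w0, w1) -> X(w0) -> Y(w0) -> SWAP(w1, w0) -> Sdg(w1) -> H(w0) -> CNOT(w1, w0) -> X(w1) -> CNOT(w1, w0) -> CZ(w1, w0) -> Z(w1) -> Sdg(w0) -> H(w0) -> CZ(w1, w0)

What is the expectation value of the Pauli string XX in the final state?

The observable XX averages to 0.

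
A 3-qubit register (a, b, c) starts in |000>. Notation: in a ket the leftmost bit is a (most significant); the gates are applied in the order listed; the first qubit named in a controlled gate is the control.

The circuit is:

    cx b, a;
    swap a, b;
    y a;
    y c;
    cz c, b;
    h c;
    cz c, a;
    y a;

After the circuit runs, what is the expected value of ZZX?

In the final state, ZZX has expectation 1.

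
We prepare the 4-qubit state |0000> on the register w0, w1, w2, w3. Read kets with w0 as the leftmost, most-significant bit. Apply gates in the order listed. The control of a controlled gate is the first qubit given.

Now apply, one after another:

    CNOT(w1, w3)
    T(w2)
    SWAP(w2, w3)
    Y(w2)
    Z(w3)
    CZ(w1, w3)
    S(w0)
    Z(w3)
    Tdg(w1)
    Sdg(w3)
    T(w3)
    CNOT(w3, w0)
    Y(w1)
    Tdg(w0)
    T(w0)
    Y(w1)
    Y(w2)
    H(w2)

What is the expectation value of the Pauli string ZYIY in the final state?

The observable ZYIY averages to 0. Key observation: gates 13-16 undo each other exactly, leaving only the rest of the circuit to track.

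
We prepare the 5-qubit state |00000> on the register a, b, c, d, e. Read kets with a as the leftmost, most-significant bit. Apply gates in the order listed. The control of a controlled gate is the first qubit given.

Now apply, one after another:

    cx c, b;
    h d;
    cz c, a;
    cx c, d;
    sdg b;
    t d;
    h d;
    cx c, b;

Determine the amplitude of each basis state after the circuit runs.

The resulting statevector has amplitude 1/2 + exp(I*pi/4)/2 on |00000>, 1/2 - exp(I*pi/4)/2 on |00010>, and 0 on every other basis state.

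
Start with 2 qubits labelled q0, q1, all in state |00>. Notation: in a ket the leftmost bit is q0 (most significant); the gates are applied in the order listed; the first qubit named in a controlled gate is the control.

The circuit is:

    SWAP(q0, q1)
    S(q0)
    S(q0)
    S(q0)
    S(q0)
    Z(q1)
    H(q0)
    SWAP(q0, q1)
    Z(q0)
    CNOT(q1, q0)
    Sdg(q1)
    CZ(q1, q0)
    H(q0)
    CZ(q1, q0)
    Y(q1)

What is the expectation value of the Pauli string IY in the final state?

The expectation value of IY is 1.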